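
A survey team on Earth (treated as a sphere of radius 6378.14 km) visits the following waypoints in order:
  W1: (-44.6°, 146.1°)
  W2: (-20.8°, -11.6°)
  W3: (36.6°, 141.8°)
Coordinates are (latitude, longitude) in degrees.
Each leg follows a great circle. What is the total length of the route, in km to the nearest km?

29330 km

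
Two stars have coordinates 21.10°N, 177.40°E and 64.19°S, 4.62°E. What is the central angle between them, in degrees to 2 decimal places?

136.64°

Let φ₁ = 0.3683 rad, φ₂ = -1.1203 rad, and Δλ = -3.0156 rad.
Haversine: a = sin²(Δφ/2) + cos φ₁ cos φ₂ sin²(Δλ/2) = 0.4589 + (0.9330)(0.4354)(0.9960) = 0.86353.
Central angle c = 2·arcsin(√a) = 2.38483 rad.
So the angular separation is 136.64°.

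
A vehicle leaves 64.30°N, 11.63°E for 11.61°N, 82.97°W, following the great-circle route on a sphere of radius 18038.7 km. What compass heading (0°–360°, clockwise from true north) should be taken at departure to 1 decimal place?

279.2°

Δλ = -94.600° = -1.6511 rad.
y = sin Δλ · cos φ₂ = (-0.9968)(0.9795) = -0.9764
x = cos φ₁ sin φ₂ − sin φ₁ cos φ₂ cos Δλ = (0.4337)(0.2012) − (0.9011)(0.9795)(-0.0802) = 0.1581
θ = atan2(y, x) = -80.80°; adding 360° gives 279.2°.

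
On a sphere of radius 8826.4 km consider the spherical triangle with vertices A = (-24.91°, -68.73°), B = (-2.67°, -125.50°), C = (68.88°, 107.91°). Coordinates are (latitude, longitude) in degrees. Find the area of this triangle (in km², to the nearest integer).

128661783 km²

Side lengths (central angles): a = 1.8318, b = 2.3734, c = 1.0285 rad; semiperimeter s = 2.6168.
By l'Huilier's theorem, tan(E/4) = √[tan(s/2) tan((s−a)/2) tan((s−b)/2) tan((s−c)/2)], giving spherical excess E = 1.6515 rad.
Area = E·R² = 1.6515 × (8826.4)² ≈ 128661783 km².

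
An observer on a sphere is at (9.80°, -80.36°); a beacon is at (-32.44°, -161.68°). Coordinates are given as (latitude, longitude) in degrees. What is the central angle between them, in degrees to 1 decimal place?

With latitudes φ₁ = 9.800°, φ₂ = -32.440° and longitude difference Δλ = -81.320°:
cos c = sin φ₁ sin φ₂ + cos φ₁ cos φ₂ cos Δλ = (0.1702)(-0.5364) + (0.9854)(0.8440)(0.1509) = 0.03420,
so c = arccos(0.03420) = 1.53659 rad.
So the angular separation is 88.0°.

88.0°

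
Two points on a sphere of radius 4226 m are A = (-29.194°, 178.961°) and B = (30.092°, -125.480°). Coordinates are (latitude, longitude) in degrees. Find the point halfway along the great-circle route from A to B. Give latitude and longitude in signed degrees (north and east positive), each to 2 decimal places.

Central angle δ = 1.3872 rad. Interpolating on the sphere with fraction f = 0.5:
P = [sin((1−f)δ)·A + sin(fδ)·B] / sin δ = 0.6502·A + 0.6502·B in Cartesian coordinates,
giving P = (-0.8941, -0.4478, 0.0089), i.e. latitude 0.51°, longitude -153.39°.

0.51°, -153.39°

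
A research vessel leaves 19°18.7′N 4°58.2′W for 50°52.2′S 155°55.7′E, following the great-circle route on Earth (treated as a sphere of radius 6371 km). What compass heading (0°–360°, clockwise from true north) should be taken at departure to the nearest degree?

Δλ = 160.898° = 2.8082 rad.
y = sin Δλ · cos φ₂ = (0.3272)(0.6311) = 0.2065
x = cos φ₁ sin φ₂ − sin φ₁ cos φ₂ cos Δλ = (0.9437)(-0.7757) − (0.3307)(0.6311)(-0.9449) = -0.5349
θ = atan2(y, x) = 158.89°, so the bearing is 159°.

159°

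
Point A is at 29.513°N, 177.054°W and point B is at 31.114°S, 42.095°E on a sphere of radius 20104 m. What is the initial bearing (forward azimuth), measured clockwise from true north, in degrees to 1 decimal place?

257.2°

With φ₁ = 0.5151, φ₂ = -0.5430, Δλ = -2.4583 rad, the forward-azimuth formula gives
θ = atan2( sin Δλ cos φ₂ , cos φ₁ sin φ₂ − sin φ₁ cos φ₂ cos Δλ ) = atan2(-0.5405, -0.1226) = -102.78°.
Adding 360° brings this into [0°, 360°): 257.2°.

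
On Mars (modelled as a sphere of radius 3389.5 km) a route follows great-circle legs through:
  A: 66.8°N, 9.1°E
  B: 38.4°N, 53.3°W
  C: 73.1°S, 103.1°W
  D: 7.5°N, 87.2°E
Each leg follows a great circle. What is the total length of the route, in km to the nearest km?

Leg A→B: central angle 0.7757 rad, distance 2629.1 km.
Leg B→C: central angle 2.0345 rad, distance 6896.0 km.
Leg C→D: central angle 1.9916 rad, distance 6750.4 km.
Total: 2629.1 + 6896.0 + 6750.4 ≈ 16276 km.

16276 km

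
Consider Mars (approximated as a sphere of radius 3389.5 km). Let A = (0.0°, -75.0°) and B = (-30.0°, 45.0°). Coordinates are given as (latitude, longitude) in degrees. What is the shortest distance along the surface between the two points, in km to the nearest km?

6842 km

In radians: φ₁ = 0.0000, φ₂ = -0.5236, Δλ = 120.000° = 2.0944 rad.
cos c = sin φ₁ sin φ₂ + cos φ₁ cos φ₂ cos Δλ = (0.0000)(-0.5000) + (1.0000)(0.8660)(-0.5000) = -0.43301,
so c = arccos(-0.43301) = 2.01863 rad.
Distance = R·c = 3389.5 × 2.0186 ≈ 6842 km.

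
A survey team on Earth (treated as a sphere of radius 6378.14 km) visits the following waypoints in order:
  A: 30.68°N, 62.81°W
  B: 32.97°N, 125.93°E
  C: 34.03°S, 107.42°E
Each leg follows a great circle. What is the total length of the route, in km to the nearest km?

20598 km

Leg A→B: central angle 2.0214 rad, distance 12892.5 km.
Leg B→C: central angle 1.2081 rad, distance 7705.7 km.
Total: 12892.5 + 7705.7 ≈ 20598 km.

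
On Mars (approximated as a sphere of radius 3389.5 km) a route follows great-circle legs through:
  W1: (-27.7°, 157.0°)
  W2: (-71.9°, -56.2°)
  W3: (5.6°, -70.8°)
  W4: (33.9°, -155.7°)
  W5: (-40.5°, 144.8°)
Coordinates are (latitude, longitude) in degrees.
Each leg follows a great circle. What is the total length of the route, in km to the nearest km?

Leg W1→W2: central angle 1.3575 rad, distance 4601.3 km.
Leg W2→W3: central angle 1.3628 rad, distance 4619.4 km.
Leg W3→W4: central angle 1.4426 rad, distance 4889.7 km.
Leg W4→W5: central angle 1.6127 rad, distance 5466.3 km.
Total: 4601.3 + 4619.4 + 4889.7 + 5466.3 ≈ 19577 km.

19577 km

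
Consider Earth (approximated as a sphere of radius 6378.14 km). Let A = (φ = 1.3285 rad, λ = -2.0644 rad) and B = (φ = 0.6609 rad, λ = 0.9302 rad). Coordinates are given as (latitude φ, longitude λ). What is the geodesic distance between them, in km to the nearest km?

7335 km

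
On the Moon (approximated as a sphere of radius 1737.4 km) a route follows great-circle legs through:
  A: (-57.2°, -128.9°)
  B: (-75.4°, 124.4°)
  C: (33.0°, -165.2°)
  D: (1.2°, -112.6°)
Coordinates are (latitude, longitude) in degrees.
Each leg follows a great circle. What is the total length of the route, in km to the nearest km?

6520 km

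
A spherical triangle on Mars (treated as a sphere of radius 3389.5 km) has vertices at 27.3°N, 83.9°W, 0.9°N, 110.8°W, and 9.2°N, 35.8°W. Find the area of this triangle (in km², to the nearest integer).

Side lengths (central angles): a = 1.3099, b = 0.8511, c = 0.6442 rad; semiperimeter s = 1.4026.
By l'Huilier's theorem, tan(E/4) = √[tan(s/2) tan((s−a)/2) tan((s−b)/2) tan((s−c)/2)], giving spherical excess E = 0.2655 rad.
Area = E·R² = 0.2655 × (3389.5)² ≈ 3049994 km².

3049994 km²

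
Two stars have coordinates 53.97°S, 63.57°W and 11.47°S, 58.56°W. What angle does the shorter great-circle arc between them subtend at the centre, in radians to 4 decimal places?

In radians: φ₁ = -0.9420, φ₂ = -0.2002, Δλ = 5.010° = 0.0874 rad.
Haversine: a = sin²(Δφ/2) + cos φ₁ cos φ₂ sin²(Δλ/2) = 0.1314 + (0.5882)(0.9800)(0.0019) = 0.13246.
Central angle c = 2·arcsin(√a) = 0.74502 rad.
So the angular separation is 0.7450 rad.

0.7450 rad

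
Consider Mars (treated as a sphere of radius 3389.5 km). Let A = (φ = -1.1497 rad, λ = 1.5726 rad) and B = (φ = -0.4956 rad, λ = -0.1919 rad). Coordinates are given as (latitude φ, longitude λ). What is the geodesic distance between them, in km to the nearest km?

4059 km

In radians: φ₁ = -1.1497, φ₂ = -0.4956, Δλ = -101.098° = -1.7645 rad.
Haversine: a = sin²(Δφ/2) + cos φ₁ cos φ₂ sin²(Δλ/2) = 0.1032 + (0.4088)(0.8797)(0.5962) = 0.31760.
Central angle c = 2·arcsin(√a) = 1.19738 rad.
Distance = R·c = 3389.5 × 1.1974 ≈ 4059 km.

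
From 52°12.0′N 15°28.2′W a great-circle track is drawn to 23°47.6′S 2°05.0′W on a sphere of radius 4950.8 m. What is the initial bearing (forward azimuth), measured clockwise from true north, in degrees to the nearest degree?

167°

With φ₁ = 0.9111, φ₂ = -0.4153, Δλ = 0.2336 rad, the forward-azimuth formula gives
θ = atan2( sin Δλ cos φ₂ , cos φ₁ sin φ₂ − sin φ₁ cos φ₂ cos Δλ ) = atan2(0.2118, -0.9506) = 167.44°.
So the initial bearing is 167°.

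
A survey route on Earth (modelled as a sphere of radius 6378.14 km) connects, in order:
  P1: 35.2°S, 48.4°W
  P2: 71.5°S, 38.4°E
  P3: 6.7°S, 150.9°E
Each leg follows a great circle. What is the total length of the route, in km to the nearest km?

Leg P1→P2: central angle 0.9751 rad, distance 6219.1 km.
Leg P2→P3: central angle 1.5808 rad, distance 10082.3 km.
Total: 6219.1 + 10082.3 ≈ 16301 km.

16301 km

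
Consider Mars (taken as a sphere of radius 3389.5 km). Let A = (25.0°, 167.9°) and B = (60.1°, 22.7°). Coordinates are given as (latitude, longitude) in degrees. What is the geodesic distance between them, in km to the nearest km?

Let φ₁ = 0.4363 rad, φ₂ = 1.0489 rad, and Δλ = -2.5342 rad.
Haversine: a = sin²(Δφ/2) + cos φ₁ cos φ₂ sin²(Δλ/2) = 0.0909 + (0.9063)(0.4985)(0.9106) = 0.50231.
Central angle c = 2·arcsin(√a) = 1.57541 rad.
Distance = R·c = 3389.5 × 1.5754 ≈ 5340 km.

5340 km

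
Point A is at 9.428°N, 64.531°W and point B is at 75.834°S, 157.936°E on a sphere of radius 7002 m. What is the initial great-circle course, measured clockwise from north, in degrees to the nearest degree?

Δλ = -137.533° = -2.4004 rad.
y = sin Δλ · cos φ₂ = (-0.6752)(0.2447) = -0.1652
x = cos φ₁ sin φ₂ − sin φ₁ cos φ₂ cos Δλ = (0.9865)(-0.9696) − (0.1638)(0.2447)(-0.7377) = -0.9269
θ = atan2(y, x) = -169.89°; adding 360° gives 190°.

190°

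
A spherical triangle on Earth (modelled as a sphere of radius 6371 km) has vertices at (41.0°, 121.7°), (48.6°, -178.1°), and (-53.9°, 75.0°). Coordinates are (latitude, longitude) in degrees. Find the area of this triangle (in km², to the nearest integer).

33792820 km²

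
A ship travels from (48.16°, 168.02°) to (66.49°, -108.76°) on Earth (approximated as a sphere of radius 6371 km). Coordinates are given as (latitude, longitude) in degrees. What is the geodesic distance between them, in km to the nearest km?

With latitudes φ₁ = 48.160°, φ₂ = 66.490° and longitude difference Δλ = 83.220°:
cos c = sin φ₁ sin φ₂ + cos φ₁ cos φ₂ cos Δλ = (0.7450)(0.9170) + (0.6671)(0.3989)(0.1181) = 0.71458,
so c = arccos(0.71458) = 0.77477 rad.
Distance = R·c = 6371 × 0.7748 ≈ 4936 km.

4936 km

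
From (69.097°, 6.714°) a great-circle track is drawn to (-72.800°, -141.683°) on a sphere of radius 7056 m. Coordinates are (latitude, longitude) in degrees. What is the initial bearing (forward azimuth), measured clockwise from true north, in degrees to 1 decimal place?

With φ₁ = 1.2060, φ₂ = -1.2706, Δλ = -2.5900 rad, the forward-azimuth formula gives
θ = atan2( sin Δλ cos φ₂ , cos φ₁ sin φ₂ − sin φ₁ cos φ₂ cos Δλ ) = atan2(-0.1550, -0.1056) = -124.26°.
Adding 360° brings this into [0°, 360°): 235.7°.

235.7°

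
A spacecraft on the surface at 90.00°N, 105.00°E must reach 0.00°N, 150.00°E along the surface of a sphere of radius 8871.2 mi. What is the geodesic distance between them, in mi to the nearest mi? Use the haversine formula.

Let φ₁ = 1.5708 rad, φ₂ = 0.0000 rad, and Δλ = 0.7854 rad.
Haversine: a = sin²(Δφ/2) + cos φ₁ cos φ₂ sin²(Δλ/2) = 0.5000 + (0.0000)(1.0000)(0.1464) = 0.50000.
Central angle c = 2·arcsin(√a) = 1.57080 rad.
Distance = R·c = 8871.2 × 1.5708 ≈ 13935 mi.

13935 mi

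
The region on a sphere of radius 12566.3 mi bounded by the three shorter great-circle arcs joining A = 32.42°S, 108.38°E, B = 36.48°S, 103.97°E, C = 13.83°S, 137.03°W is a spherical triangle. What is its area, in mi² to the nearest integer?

18263147 mi²

Side lengths (central angles): a = 1.8095, b = 1.7854, c = 0.0951 rad; semiperimeter s = 1.8450.
By l'Huilier's theorem, tan(E/4) = √[tan(s/2) tan((s−a)/2) tan((s−b)/2) tan((s−c)/2)], giving spherical excess E = 0.1157 rad.
Area = E·R² = 0.1157 × (12566.3)² ≈ 18263147 mi².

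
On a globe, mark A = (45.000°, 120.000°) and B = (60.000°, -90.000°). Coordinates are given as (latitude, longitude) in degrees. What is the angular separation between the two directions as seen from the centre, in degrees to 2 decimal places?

With latitudes φ₁ = 45.000°, φ₂ = 60.000° and longitude difference Δλ = 150.000°:
cos c = sin φ₁ sin φ₂ + cos φ₁ cos φ₂ cos Δλ = (0.7071)(0.8660) + (0.7071)(0.5000)(-0.8660) = 0.30619,
so c = arccos(0.30619) = 1.25961 rad.
So the angular separation is 72.17°.

72.17°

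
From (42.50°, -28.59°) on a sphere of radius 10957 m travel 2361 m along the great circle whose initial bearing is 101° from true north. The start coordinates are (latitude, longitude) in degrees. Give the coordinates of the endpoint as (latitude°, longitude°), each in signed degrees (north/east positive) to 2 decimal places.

39.04°, -12.91°

Angular distance δ = d/R = 2361/10957 = 0.21548 rad; initial bearing θ = 1.7628 rad.
sin φ₂ = sin φ₁ cos δ + cos φ₁ sin δ cos θ = (0.6756)(0.9769) + (0.7373)(0.2138)(-0.1908) = 0.6299, so φ₂ = 39.04°.
Δλ = atan2(sin θ sin δ cos φ₁, cos δ − sin φ₁ sin φ₂) = atan2(0.1547, 0.5513) = 15.678°.
λ₂ = -28.590° + 15.678° = -12.91°.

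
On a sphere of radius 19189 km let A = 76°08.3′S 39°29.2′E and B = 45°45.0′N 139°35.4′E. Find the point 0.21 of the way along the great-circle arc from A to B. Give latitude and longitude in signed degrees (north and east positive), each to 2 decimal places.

-57.48°, 102.27°

The central angle between A and B is δ = 2.3815 rad.
With f = 0.21, the slerp weights are sin((1−f)δ)/sin δ = 1.3820 and sin(fδ)/sin δ = 0.6960.
Weighted sum of the unit vectors: (1.3820)·(0.1849,0.1523,-0.9709) + (0.6960)·(-0.5313,0.4523,0.7163) = (-0.1143, 0.5254, -0.8432).
Converting back: φ = atan2(z, √(x²+y²)) = -57.48°, λ = atan2(y, x) = 102.27°.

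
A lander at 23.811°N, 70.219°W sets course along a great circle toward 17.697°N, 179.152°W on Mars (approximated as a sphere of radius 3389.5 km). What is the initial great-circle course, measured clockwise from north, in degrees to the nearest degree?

294°

With φ₁ = 0.4156, φ₂ = 0.3089, Δλ = -1.9012 rad, the forward-azimuth formula gives
θ = atan2( sin Δλ cos φ₂ , cos φ₁ sin φ₂ − sin φ₁ cos φ₂ cos Δλ ) = atan2(-0.9011, 0.4029) = -65.91°.
Adding 360° brings this into [0°, 360°): 294°.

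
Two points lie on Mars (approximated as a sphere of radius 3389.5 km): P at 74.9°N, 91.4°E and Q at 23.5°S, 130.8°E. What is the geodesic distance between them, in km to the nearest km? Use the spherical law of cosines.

6008 km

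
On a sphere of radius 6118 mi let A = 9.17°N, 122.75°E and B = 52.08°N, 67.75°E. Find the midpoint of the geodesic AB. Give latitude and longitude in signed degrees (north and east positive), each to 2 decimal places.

The central angle between A and B is δ = 1.0773 rad.
With f = 0.5, the slerp weights are sin((1−f)δ)/sin δ = 0.5825 and sin(fδ)/sin δ = 0.5825.
Weighted sum of the unit vectors: (0.5825)·(-0.5341,0.8303,0.1594) + (0.5825)·(0.2327,0.5688,0.7889) = (-0.1755, 0.8149, 0.5523).
Converting back: φ = atan2(z, √(x²+y²)) = 33.53°, λ = atan2(y, x) = 102.16°.

33.53°, 102.16°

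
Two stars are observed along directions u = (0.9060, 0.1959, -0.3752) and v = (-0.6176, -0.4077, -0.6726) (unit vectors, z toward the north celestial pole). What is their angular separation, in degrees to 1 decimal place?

u·v = -0.3871; |u| = 1.0000, |v| = 1.0000.
cos θ = (u·v)/(|u||v|) = -0.3870, so θ = 112.8°.

112.8°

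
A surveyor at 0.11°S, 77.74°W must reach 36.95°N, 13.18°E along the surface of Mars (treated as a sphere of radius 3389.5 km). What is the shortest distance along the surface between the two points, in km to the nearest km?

5372 km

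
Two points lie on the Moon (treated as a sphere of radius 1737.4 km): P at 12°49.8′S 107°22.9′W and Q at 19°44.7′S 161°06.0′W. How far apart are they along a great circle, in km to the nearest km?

Let φ₁ = -0.2239 rad, φ₂ = -0.3446 rad, and Δλ = -0.9376 rad.
cos c = sin φ₁ sin φ₂ + cos φ₁ cos φ₂ cos Δλ = (-0.2221)(-0.3378) + (0.9750)(0.9412)(0.5918) = 0.61808,
so c = arccos(0.61808) = 0.90450 rad.
Distance = R·c = 1737.4 × 0.9045 ≈ 1571 km.

1571 km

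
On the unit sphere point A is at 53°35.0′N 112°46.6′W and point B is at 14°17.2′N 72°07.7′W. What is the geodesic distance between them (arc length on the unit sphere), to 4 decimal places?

0.8827

In radians: φ₁ = 0.9352, φ₂ = 0.2493, Δλ = 40.648° = 0.7094 rad.
cos c = sin φ₁ sin φ₂ + cos φ₁ cos φ₂ cos Δλ = (0.8047)(0.2468) + (0.5937)(0.9691)(0.7587) = 0.63507,
so c = arccos(0.63507) = 0.88270 rad.
On the unit sphere the arc length equals the central angle: 0.8827.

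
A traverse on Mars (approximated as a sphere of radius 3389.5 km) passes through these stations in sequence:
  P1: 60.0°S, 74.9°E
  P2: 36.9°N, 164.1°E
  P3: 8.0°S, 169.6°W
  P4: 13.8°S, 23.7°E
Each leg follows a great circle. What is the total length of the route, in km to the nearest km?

Leg P1→P2: central angle 2.1111 rad, distance 7155.6 km.
Leg P2→P3: central angle 0.8939 rad, distance 3029.9 km.
Leg P3→P4: central angle 2.6968 rad, distance 9140.7 km.
Total: 7155.6 + 3029.9 + 9140.7 ≈ 19326 km.

19326 km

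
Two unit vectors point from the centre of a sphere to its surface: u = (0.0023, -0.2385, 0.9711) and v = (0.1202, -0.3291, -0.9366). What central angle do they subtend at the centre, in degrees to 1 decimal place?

u·v = -0.8308; |u| = 1.0000, |v| = 1.0000.
cos θ = (u·v)/(|u||v|) = -0.8308, so θ = 146.2°.

146.2°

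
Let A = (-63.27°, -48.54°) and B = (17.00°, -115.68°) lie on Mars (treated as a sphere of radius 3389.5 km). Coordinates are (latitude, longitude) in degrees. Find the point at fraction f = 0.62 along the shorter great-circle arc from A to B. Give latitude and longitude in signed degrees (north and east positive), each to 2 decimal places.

Central angle δ = 1.6650 rad. Interpolating on the sphere with fraction f = 0.62:
P = [sin((1−f)δ)·A + sin(fδ)·B] / sin δ = 0.5939·A + 0.8623·B in Cartesian coordinates,
giving P = (-0.1805, -0.9434, -0.2784), i.e. latitude -16.16°, longitude -100.83°.

-16.16°, -100.83°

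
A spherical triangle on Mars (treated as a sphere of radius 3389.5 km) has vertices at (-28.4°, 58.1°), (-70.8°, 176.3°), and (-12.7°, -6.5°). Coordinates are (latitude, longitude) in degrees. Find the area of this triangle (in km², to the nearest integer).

10203023 km²

Side lengths (central angles): a = 1.6839, b = 1.0785, c = 1.2530 rad; semiperimeter s = 2.0077.
By l'Huilier's theorem, tan(E/4) = √[tan(s/2) tan((s−a)/2) tan((s−b)/2) tan((s−c)/2)], giving spherical excess E = 0.8881 rad.
Area = E·R² = 0.8881 × (3389.5)² ≈ 10203023 km².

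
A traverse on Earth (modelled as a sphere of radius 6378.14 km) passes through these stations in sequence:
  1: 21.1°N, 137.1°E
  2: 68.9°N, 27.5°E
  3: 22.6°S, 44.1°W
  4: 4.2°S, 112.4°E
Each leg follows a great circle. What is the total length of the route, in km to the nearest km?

36346 km

Leg 1→2: central angle 1.3457 rad, distance 8583.1 km.
Leg 2→3: central angle 1.8272 rad, distance 11654.3 km.
Leg 3→4: central angle 2.5256 rad, distance 16108.9 km.
Total: 8583.1 + 11654.3 + 16108.9 ≈ 36346 km.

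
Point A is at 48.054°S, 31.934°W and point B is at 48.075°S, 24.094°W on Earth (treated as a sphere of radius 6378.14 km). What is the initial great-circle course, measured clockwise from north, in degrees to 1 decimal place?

93.1°

Δλ = 7.840° = 0.1368 rad.
y = sin Δλ · cos φ₂ = (0.1364)(0.6682) = 0.0911
x = cos φ₁ sin φ₂ − sin φ₁ cos φ₂ cos Δλ = (0.6684)(-0.7440) − (-0.7438)(0.6682)(0.9907) = -0.0050
θ = atan2(y, x) = 93.15°, so the bearing is 93.1°.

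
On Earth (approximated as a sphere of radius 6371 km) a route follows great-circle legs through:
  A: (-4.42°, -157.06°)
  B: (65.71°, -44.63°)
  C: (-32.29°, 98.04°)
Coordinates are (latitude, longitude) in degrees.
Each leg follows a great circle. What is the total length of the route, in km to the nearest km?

Leg A→B: central angle 1.7995 rad, distance 11464.7 km.
Leg B→C: central angle 2.4394 rad, distance 15541.4 km.
Total: 11464.7 + 15541.4 ≈ 27006 km.

27006 km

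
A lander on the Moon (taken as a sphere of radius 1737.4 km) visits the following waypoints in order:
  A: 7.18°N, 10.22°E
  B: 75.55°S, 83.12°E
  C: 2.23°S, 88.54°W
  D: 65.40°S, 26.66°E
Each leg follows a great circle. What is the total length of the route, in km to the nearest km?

8884 km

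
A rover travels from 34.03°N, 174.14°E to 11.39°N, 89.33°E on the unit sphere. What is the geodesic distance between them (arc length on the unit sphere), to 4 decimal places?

1.3857

Let φ₁ = 0.5939 rad, φ₂ = 0.1988 rad, and Δλ = -1.4802 rad.
cos c = sin φ₁ sin φ₂ + cos φ₁ cos φ₂ cos Δλ = (0.5596)(0.1975) + (0.8287)(0.9803)(0.0905) = 0.18401,
so c = arccos(0.18401) = 1.38573 rad.
On the unit sphere the arc length equals the central angle: 1.3857.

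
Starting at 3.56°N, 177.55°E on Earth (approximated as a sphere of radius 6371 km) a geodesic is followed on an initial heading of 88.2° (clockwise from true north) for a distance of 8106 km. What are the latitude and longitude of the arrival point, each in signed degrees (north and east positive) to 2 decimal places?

2.76°, -109.43°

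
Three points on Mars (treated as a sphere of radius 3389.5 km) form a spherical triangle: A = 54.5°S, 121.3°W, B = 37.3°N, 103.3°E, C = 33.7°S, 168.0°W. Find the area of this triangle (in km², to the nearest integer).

Side lengths (central angles): a = 1.8978, b = 0.6713, c = 2.5362 rad; semiperimeter s = 2.5526.
By l'Huilier's theorem, tan(E/4) = √[tan(s/2) tan((s−a)/2) tan((s−b)/2) tan((s−c)/2)], giving spherical excess E = 0.4477 rad.
Area = E·R² = 0.4477 × (3389.5)² ≈ 5143642 km².

5143642 km²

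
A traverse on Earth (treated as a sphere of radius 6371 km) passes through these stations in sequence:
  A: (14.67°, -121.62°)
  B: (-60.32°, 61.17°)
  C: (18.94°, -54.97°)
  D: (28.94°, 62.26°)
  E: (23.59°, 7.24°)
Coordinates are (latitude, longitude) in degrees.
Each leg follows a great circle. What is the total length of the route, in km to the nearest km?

45094 km

Leg A→B: central angle 2.3441 rad, distance 14934.0 km.
Leg B→C: central angle 2.0810 rad, distance 13257.9 km.
Leg C→D: central angle 1.7943 rad, distance 11431.7 km.
Leg D→E: central angle 0.8587 rad, distance 5470.8 km.
Total: 14934.0 + 13257.9 + 11431.7 + 5470.8 ≈ 45094 km.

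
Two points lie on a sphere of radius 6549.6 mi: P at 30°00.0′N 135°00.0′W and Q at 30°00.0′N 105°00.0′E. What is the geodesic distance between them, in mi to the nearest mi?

11109 mi

Let φ₁ = 0.5236 rad, φ₂ = 0.5236 rad, and Δλ = -2.0944 rad.
cos c = sin φ₁ sin φ₂ + cos φ₁ cos φ₂ cos Δλ = (0.5000)(0.5000) + (0.8660)(0.8660)(-0.5000) = -0.12500,
so c = arccos(-0.12500) = 1.69612 rad.
Distance = R·c = 6549.6 × 1.6961 ≈ 11109 mi.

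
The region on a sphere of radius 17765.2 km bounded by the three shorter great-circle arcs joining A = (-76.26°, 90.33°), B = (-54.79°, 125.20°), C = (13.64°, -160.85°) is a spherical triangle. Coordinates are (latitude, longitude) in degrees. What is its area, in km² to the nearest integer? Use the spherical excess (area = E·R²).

Side lengths (central angles): a = 1.6086, b = 1.8792, c = 0.4370 rad; semiperimeter s = 1.9624.
By l'Huilier's theorem, tan(E/4) = √[tan(s/2) tan((s−a)/2) tan((s−b)/2) tan((s−c)/2)], giving spherical excess E = 0.4109 rad.
Area = E·R² = 0.4109 × (17765.2)² ≈ 129689181 km².

129689181 km²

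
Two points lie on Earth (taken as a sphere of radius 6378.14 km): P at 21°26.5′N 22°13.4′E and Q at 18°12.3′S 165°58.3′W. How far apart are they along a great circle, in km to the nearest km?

19107 km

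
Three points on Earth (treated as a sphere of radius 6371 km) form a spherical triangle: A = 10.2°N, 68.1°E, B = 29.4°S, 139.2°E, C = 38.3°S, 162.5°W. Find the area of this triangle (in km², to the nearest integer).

6893650 km²

Side lengths (central angles): a = 0.8453, b = 2.2143, c = 1.3788 rad; semiperimeter s = 2.2192.
By l'Huilier's theorem, tan(E/4) = √[tan(s/2) tan((s−a)/2) tan((s−b)/2) tan((s−c)/2)], giving spherical excess E = 0.1698 rad.
Area = E·R² = 0.1698 × (6371)² ≈ 6893650 km².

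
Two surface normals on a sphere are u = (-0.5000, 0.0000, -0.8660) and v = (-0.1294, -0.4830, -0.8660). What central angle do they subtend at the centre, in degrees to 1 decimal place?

u·v = 0.8147; |u| = 1.0000, |v| = 1.0000.
cos θ = (u·v)/(|u||v|) = 0.8147, so θ = 35.4°.

35.4°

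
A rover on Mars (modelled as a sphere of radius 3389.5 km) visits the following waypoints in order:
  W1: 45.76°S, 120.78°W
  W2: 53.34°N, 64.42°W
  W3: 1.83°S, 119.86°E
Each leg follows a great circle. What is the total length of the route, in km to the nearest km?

Leg W1→W2: central angle 1.9219 rad, distance 6514.3 km.
Leg W2→W3: central angle 2.2404 rad, distance 7594.0 km.
Total: 6514.3 + 7594.0 ≈ 14108 km.

14108 km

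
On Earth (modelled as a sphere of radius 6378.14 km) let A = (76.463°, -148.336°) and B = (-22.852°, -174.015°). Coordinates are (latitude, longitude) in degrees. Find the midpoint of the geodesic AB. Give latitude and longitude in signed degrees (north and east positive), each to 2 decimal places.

The central angle between A and B is δ = 1.7550 rad.
With f = 0.5, the slerp weights are sin((1−f)δ)/sin δ = 0.7824 and sin(fδ)/sin δ = 0.7824.
Weighted sum of the unit vectors: (0.7824)·(-0.1992,-0.1229,0.9722) + (0.7824)·(-0.9165,-0.0961,-0.3884) = (-0.8729, -0.1713, 0.4568).
Converting back: φ = atan2(z, √(x²+y²)) = 27.18°, λ = atan2(y, x) = -168.90°.

27.18°, -168.90°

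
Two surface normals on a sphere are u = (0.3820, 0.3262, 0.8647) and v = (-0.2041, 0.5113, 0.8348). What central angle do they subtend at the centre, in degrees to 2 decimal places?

35.84°

u·v = 0.8107; |u| = 1.0000, |v| = 1.0000.
cos θ = (u·v)/(|u||v|) = 0.8107, so θ = 35.84°.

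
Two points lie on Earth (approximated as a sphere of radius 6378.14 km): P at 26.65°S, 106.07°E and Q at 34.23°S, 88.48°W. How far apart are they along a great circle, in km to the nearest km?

13089 km

With latitudes φ₁ = -26.650°, φ₂ = -34.230° and longitude difference Δλ = 165.450°:
cos c = sin φ₁ sin φ₂ + cos φ₁ cos φ₂ cos Δλ = (-0.4485)(-0.5625) + (0.8938)(0.8268)(-0.9679) = -0.46294,
so c = arccos(-0.46294) = 2.05211 rad.
Distance = R·c = 6378.14 × 2.0521 ≈ 13089 km.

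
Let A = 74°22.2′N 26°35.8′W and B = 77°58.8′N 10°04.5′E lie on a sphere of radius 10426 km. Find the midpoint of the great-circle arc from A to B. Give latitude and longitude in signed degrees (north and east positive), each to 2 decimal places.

Central angle δ = 0.1620 rad. Interpolating on the sphere with fraction f = 0.5:
P = [sin((1−f)δ)·A + sin(fδ)·B] / sin δ = 0.5016·A + 0.5016·B in Cartesian coordinates,
giving P = (0.2237, -0.0422, 0.9737), i.e. latitude 76.84°, longitude -10.69°.

76.84°, -10.69°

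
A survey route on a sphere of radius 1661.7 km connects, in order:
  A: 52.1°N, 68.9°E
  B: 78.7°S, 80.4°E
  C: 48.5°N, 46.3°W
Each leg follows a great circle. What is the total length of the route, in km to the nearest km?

7984 km

Leg A→B: central angle 2.2861 rad, distance 3798.8 km.
Leg B→C: central angle 2.5184 rad, distance 4184.9 km.
Total: 3798.8 + 4184.9 ≈ 7984 km.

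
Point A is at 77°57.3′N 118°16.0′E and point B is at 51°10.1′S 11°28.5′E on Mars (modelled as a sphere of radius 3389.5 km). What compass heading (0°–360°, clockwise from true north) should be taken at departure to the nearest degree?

271°

With φ₁ = 1.3606, φ₂ = -0.8931, Δλ = -1.8639 rad, the forward-azimuth formula gives
θ = atan2( sin Δλ cos φ₂ , cos φ₁ sin φ₂ − sin φ₁ cos φ₂ cos Δλ ) = atan2(-0.6003, 0.0146) = -88.61°.
Adding 360° brings this into [0°, 360°): 271°.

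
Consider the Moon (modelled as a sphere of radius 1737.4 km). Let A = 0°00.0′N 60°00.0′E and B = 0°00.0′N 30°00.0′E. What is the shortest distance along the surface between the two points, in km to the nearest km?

910 km

Let φ₁ = 0.0000 rad, φ₂ = 0.0000 rad, and Δλ = -0.5236 rad.
cos c = sin φ₁ sin φ₂ + cos φ₁ cos φ₂ cos Δλ = (0.0000)(0.0000) + (1.0000)(1.0000)(0.8660) = 0.86603,
so c = arccos(0.86603) = 0.52360 rad.
Distance = R·c = 1737.4 × 0.5236 ≈ 910 km.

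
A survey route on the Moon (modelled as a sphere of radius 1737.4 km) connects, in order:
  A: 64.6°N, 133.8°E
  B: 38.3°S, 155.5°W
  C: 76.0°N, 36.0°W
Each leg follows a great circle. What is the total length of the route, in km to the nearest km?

Leg A→B: central angle 2.0360 rad, distance 3537.4 km.
Leg B→C: central angle 2.3390 rad, distance 4063.8 km.
Total: 3537.4 + 4063.8 ≈ 7601 km.

7601 km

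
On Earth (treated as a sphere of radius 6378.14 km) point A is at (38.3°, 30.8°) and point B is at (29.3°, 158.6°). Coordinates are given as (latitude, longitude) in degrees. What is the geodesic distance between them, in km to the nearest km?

With latitudes φ₁ = 38.300°, φ₂ = 29.300° and longitude difference Δλ = 127.800°:
cos c = sin φ₁ sin φ₂ + cos φ₁ cos φ₂ cos Δλ = (0.6198)(0.4894) + (0.7848)(0.8721)(-0.6129) = -0.11615,
so c = arccos(-0.11615) = 1.68721 rad.
Distance = R·c = 6378.14 × 1.6872 ≈ 10761 km.

10761 km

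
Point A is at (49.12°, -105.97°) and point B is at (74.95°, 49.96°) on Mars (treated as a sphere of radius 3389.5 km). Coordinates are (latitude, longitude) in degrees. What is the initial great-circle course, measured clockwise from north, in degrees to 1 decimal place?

With φ₁ = 0.8573, φ₂ = 1.3081, Δλ = 2.7215 rad, the forward-azimuth formula gives
θ = atan2( sin Δλ cos φ₂ , cos φ₁ sin φ₂ − sin φ₁ cos φ₂ cos Δλ ) = atan2(0.1059, 0.8113) = 7.44°.
So the initial bearing is 7.4°.

7.4°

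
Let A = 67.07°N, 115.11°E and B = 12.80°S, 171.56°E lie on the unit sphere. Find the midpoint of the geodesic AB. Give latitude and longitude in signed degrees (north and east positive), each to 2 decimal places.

29.55°, 156.30°

Central angle δ = 1.5649 rad. Interpolating on the sphere with fraction f = 0.5:
P = [sin((1−f)δ)·A + sin(fδ)·B] / sin δ = 0.7050·A + 0.7050·B in Cartesian coordinates,
giving P = (-0.7966, 0.3496, 0.4931), i.e. latitude 29.55°, longitude 156.30°.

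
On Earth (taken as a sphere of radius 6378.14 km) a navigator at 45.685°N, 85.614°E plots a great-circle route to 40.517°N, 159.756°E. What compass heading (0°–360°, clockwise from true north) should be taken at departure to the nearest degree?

67°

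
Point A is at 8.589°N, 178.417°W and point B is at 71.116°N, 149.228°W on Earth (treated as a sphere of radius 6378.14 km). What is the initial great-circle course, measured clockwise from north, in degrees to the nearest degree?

10°

Δλ = 29.189° = 0.5094 rad.
y = sin Δλ · cos φ₂ = (0.4877)(0.3237) = 0.1578
x = cos φ₁ sin φ₂ − sin φ₁ cos φ₂ cos Δλ = (0.9888)(0.9462) − (0.1493)(0.3237)(0.8730) = 0.8934
θ = atan2(y, x) = 10.02°, so the bearing is 10°.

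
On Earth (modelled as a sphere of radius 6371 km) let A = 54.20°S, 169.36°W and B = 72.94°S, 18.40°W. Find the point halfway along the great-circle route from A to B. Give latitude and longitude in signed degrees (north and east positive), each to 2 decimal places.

-78.55°, -145.92°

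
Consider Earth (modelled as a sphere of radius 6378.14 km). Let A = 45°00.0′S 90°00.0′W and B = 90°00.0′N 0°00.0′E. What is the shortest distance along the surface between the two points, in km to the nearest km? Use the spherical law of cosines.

15028 km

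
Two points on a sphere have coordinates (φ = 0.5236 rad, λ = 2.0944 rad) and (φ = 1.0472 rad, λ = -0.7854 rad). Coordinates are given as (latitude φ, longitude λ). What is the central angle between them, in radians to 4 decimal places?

1.5560 rad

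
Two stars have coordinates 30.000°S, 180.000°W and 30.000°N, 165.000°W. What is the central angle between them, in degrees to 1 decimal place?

61.7°

In radians: φ₁ = -0.5236, φ₂ = 0.5236, Δλ = 15.000° = 0.2618 rad.
cos c = sin φ₁ sin φ₂ + cos φ₁ cos φ₂ cos Δλ = (-0.5000)(0.5000) + (0.8660)(0.8660)(0.9659) = 0.47444,
so c = arccos(0.47444) = 1.07646 rad.
So the angular separation is 61.7°.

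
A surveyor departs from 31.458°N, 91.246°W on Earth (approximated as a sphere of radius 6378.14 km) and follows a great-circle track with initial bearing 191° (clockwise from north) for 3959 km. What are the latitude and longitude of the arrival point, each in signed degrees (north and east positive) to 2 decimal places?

-3.58°, -97.63°

Angular distance δ = d/R = 3959/6378.14 = 0.62071 rad; initial bearing θ = 3.3336 rad.
sin φ₂ = sin φ₁ cos δ + cos φ₁ sin δ cos θ = (0.5219)(0.8135) + (0.8530)(0.5816)(-0.9816) = -0.0625, so φ₂ = -3.58°.
Δλ = atan2(sin θ sin δ cos φ₁, cos δ − sin φ₁ sin φ₂) = atan2(-0.0947, 0.8461) = -6.384°.
λ₂ = -91.246° − 6.384° = -97.63°.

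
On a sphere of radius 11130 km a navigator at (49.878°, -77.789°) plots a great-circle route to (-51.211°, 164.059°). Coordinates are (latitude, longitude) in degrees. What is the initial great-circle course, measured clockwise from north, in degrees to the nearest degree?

243°

With φ₁ = 0.8705, φ₂ = -0.8938, Δλ = -2.0621 rad, the forward-azimuth formula gives
θ = atan2( sin Δλ cos φ₂ , cos φ₁ sin φ₂ − sin φ₁ cos φ₂ cos Δλ ) = atan2(-0.5523, -0.2763) = -116.57°.
Adding 360° brings this into [0°, 360°): 243°.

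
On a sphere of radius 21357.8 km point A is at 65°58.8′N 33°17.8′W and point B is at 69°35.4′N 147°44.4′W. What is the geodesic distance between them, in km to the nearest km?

Let φ₁ = 1.1516 rad, φ₂ = 1.2146 rad, and Δλ = -1.9974 rad.
cos c = sin φ₁ sin φ₂ + cos φ₁ cos φ₂ cos Δλ = (0.9134)(0.9372) + (0.4071)(0.3487)(-0.4138) = 0.79732,
so c = arccos(0.79732) = 0.64795 rad.
Distance = R·c = 21357.8 × 0.6480 ≈ 13839 km.

13839 km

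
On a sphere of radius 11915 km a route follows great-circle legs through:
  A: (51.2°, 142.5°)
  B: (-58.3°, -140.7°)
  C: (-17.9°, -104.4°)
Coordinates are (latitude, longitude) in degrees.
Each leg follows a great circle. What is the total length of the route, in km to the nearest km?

36260 km

Leg A→B: central angle 2.1992 rad, distance 26203.9 km.
Leg B→C: central angle 0.8440 rad, distance 10056.0 km.
Total: 26203.9 + 10056.0 ≈ 36260 km.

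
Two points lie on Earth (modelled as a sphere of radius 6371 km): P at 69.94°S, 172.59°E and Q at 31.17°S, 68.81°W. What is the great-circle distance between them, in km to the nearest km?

Let φ₁ = -1.2207 rad, φ₂ = -0.5440 rad, and Δλ = 2.0700 rad.
cos c = sin φ₁ sin φ₂ + cos φ₁ cos φ₂ cos Δλ = (-0.9393)(-0.5176) + (0.3430)(0.8556)(-0.4787) = 0.34569,
so c = arccos(0.34569) = 1.21782 rad.
Distance = R·c = 6371 × 1.2178 ≈ 7759 km.

7759 km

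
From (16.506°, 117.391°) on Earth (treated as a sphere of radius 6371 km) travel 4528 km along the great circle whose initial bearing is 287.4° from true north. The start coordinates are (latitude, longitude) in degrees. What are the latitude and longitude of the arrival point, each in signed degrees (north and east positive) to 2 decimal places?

Angular distance δ = d/R = 4528/6371 = 0.71072 rad; initial bearing θ = 5.0161 rad.
sin φ₂ = sin φ₁ cos δ + cos φ₁ sin δ cos θ = (0.2841)(0.7579) + (0.9588)(0.6524)(0.2990) = 0.4024, so φ₂ = 23.73°.
Δλ = atan2(sin θ sin δ cos φ₁, cos δ − sin φ₁ sin φ₂) = atan2(-0.5969, 0.6436) = -42.844°.
λ₂ = 117.391° − 42.844° = 74.55°.

23.73°, 74.55°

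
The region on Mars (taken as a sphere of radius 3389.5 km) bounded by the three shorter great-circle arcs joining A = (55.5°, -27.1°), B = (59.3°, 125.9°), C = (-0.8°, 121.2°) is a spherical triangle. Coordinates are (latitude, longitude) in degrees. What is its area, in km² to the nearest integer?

4555739 km²

Side lengths (central angles): a = 1.0509, b = 2.0867, c = 1.1029 rad; semiperimeter s = 2.1203.
By l'Huilier's theorem, tan(E/4) = √[tan(s/2) tan((s−a)/2) tan((s−b)/2) tan((s−c)/2)], giving spherical excess E = 0.3965 rad.
Area = E·R² = 0.3965 × (3389.5)² ≈ 4555739 km².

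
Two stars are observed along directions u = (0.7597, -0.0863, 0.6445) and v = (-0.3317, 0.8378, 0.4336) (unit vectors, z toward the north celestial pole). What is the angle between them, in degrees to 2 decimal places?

92.57°

u·v = -0.0448; |u| = 1.0000, |v| = 1.0000.
cos θ = (u·v)/(|u||v|) = -0.0448, so θ = 92.57°.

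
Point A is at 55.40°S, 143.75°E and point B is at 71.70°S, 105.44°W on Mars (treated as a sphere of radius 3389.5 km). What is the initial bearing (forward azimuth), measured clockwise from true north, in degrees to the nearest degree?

155°

With φ₁ = -0.9669, φ₂ = -1.2514, Δλ = 1.9340 rad, the forward-azimuth formula gives
θ = atan2( sin Δλ cos φ₂ , cos φ₁ sin φ₂ − sin φ₁ cos φ₂ cos Δλ ) = atan2(0.2935, -0.6309) = 155.05°.
So the initial bearing is 155°.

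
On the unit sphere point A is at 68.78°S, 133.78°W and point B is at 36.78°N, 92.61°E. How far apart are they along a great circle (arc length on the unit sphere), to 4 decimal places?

Let φ₁ = -1.2004 rad, φ₂ = 0.6419 rad, and Δλ = -2.3319 rad.
Haversine: a = sin²(Δφ/2) + cos φ₁ cos φ₂ sin²(Δλ/2) = 0.6341 + (0.3619)(0.8009)(0.8449) = 0.87905.
Central angle c = 2·arcsin(√a) = 2.43120 rad.
On the unit sphere the arc length equals the central angle: 2.4312.

2.4312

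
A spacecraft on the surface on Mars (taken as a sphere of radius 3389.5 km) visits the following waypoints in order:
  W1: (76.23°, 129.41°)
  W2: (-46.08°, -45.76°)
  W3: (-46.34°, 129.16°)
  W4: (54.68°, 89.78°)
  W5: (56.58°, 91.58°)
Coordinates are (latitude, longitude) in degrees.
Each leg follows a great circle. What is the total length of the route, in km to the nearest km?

20455 km

Leg W1→W2: central angle 2.6142 rad, distance 8860.9 km.
Leg W2→W3: central angle 1.5267 rad, distance 5174.7 km.
Leg W3→W4: central angle 1.8564 rad, distance 6292.4 km.
Leg W4→W5: central angle 0.0376 rad, distance 127.5 km.
Total: 8860.9 + 5174.7 + 6292.4 + 127.5 ≈ 20455 km.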